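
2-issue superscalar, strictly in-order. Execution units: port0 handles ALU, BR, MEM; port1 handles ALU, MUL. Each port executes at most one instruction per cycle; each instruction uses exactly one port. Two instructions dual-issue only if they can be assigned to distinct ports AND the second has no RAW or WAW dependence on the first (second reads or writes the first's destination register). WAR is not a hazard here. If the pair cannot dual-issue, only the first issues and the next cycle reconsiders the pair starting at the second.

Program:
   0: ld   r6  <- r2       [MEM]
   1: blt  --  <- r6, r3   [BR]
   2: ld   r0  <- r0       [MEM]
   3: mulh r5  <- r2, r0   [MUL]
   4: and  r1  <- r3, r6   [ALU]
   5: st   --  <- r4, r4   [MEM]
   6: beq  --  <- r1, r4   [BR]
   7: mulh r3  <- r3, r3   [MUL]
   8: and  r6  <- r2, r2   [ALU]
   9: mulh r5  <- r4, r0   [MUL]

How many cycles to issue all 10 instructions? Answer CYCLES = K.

CYCLES = 7

c0: i0 ld  no-port MEM/BR
c1: i1 blt  no-port BR/MEM
c2: i2 ld  RAW r0
c3: i3/i4 mulh;and  pair
c4: i5 st  no-port MEM/BR
c5: i6/i7 beq;mulh  pair
c6: i8/i9 and;mulh  pair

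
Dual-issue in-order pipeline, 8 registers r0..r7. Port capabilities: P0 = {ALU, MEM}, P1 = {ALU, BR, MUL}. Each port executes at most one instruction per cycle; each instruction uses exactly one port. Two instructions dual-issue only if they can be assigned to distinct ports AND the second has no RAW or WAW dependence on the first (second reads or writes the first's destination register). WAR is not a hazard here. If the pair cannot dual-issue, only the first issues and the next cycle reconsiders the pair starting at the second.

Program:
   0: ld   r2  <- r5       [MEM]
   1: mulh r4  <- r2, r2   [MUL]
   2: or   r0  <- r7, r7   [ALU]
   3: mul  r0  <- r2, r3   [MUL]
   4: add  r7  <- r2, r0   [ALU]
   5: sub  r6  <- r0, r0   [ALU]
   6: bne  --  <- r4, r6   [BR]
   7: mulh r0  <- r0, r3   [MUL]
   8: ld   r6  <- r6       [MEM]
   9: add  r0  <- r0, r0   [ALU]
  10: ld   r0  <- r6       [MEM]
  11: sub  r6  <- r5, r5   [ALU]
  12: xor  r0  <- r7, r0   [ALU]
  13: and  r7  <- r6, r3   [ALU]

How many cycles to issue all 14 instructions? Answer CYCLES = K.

CYCLES = 9

[0] i0  ld.MEM  -- RAW r2
[1] i1,i2  mulh.MUL;or.ALU  -- dual
[2] i3  mul.MUL  -- RAW r0
[3] i4,i5  add.ALU;sub.ALU  -- dual
[4] i6  bne.BR  -- no-port BR/MUL
[5] i7,i8  mulh.MUL;ld.MEM  -- dual
[6] i9  add.ALU  -- WAW r0
[7] i10,i11  ld.MEM;sub.ALU  -- dual
[8] i12,i13  xor.ALU;and.ALU  -- dual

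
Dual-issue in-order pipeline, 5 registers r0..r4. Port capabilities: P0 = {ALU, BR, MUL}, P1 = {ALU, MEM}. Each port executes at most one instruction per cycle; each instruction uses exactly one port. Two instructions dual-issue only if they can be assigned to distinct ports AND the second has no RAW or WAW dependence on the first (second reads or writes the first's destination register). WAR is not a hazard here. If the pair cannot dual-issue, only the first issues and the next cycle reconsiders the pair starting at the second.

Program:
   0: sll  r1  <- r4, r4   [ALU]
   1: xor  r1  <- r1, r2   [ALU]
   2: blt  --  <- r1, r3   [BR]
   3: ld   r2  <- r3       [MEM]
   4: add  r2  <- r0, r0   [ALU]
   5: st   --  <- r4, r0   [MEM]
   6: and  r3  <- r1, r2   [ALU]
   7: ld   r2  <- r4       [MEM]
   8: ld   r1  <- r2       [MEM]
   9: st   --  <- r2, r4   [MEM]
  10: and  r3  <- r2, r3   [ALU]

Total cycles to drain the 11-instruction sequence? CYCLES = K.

CYCLES = 7

[0] i0  sll  -- RAW+WAW r1
[1] i1  xor  -- RAW r1
[2] i2,i3  blt+ld  -- 2-wide
[3] i4,i5  add+st  -- 2-wide
[4] i6,i7  and+ld  -- 2-wide
[5] i8  ld  -- no-port MEM/MEM
[6] i9,i10  st+and  -- 2-wide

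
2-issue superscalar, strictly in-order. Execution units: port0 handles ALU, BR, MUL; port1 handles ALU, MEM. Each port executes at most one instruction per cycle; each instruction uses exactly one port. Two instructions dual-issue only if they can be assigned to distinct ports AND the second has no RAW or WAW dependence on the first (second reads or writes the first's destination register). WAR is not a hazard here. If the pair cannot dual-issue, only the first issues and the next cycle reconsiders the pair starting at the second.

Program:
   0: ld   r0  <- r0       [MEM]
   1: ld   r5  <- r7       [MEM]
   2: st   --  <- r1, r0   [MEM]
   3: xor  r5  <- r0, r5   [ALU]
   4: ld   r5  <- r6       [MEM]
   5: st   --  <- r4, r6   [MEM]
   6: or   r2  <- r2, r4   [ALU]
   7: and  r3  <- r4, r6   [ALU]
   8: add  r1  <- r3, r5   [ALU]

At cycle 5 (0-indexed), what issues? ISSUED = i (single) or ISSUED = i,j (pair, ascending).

#0 head=0: ld i0 no-port MEM/MEM
#1 head=1: ld i1 no-port MEM/MEM
#2 head=2: st/xor i2,i3 pair
#3 head=4: ld i4 no-port MEM/MEM
#4 head=5: st/or i5,i6 pair
#5 head=7: and i7 RAW r3
#6 head=8: add i8 tail

ISSUED = 7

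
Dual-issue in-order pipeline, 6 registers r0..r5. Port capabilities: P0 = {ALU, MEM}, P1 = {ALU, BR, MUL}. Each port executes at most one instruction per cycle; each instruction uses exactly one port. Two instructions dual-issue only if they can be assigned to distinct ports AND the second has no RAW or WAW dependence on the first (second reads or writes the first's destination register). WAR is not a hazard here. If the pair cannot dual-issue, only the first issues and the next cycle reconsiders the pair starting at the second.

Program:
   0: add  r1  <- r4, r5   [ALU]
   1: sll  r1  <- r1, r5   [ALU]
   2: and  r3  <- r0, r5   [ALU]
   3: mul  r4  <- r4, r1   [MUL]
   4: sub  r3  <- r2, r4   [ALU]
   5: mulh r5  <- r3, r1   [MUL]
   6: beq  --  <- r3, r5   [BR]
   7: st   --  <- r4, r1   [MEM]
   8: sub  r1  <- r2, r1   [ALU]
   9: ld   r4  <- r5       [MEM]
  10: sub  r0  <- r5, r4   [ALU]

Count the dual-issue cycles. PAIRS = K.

[0] i0  add  -- RAW+WAW r1
[1] i1+i2  sll;and  -- dual
[2] i3  mul  -- RAW r4
[3] i4  sub  -- RAW r3
[4] i5  mulh  -- no-port MUL/BR
[5] i6+i7  beq;st  -- dual
[6] i8+i9  sub;ld  -- dual
[7] i10  sub  -- tail

PAIRS = 3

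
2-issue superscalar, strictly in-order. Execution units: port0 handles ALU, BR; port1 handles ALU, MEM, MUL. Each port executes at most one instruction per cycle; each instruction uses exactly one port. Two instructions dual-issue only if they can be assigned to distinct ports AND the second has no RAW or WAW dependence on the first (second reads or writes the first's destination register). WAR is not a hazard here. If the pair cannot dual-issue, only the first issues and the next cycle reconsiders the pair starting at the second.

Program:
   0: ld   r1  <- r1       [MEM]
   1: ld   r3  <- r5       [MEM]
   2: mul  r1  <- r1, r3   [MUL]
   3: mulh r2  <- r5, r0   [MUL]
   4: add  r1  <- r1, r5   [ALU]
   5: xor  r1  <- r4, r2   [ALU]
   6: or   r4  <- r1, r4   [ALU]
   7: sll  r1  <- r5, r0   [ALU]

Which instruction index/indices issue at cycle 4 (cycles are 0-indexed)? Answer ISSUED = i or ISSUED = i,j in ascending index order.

ISSUED = 5

#0 head=0: ld.MEM i0 no-port MEM/MEM
#1 head=1: ld.MEM i1 no-port MEM/MUL
#2 head=2: mul.MUL i2 no-port MUL/MUL
#3 head=3: mulh.MUL+add.ALU i3/i4 pair
#4 head=5: xor.ALU i5 RAW r1
#5 head=6: or.ALU+sll.ALU i6/i7 pair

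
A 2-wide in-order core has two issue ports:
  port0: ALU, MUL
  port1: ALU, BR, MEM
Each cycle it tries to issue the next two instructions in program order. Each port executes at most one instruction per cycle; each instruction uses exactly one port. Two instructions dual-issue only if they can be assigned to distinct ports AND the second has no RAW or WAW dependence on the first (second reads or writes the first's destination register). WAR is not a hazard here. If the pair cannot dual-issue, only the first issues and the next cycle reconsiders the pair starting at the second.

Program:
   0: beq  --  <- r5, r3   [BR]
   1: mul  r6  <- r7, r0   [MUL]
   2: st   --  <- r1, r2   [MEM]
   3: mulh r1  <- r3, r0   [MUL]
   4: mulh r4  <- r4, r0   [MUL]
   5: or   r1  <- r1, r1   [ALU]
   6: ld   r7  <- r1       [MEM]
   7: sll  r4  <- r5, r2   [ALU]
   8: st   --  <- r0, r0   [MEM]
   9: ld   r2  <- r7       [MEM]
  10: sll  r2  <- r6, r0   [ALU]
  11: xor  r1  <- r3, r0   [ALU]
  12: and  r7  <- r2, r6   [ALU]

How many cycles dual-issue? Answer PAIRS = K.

0. beq/mul @i0/i1  | pair
1. st/mulh @i2/i3  | pair
2. mulh/or @i4/i5  | pair
3. ld/sll @i6/i7  | pair
4. st @i8  | no-port MEM/MEM
5. ld @i9  | WAW r2
6. sll/xor @i10/i11  | pair
7. and @i12  | tail

PAIRS = 5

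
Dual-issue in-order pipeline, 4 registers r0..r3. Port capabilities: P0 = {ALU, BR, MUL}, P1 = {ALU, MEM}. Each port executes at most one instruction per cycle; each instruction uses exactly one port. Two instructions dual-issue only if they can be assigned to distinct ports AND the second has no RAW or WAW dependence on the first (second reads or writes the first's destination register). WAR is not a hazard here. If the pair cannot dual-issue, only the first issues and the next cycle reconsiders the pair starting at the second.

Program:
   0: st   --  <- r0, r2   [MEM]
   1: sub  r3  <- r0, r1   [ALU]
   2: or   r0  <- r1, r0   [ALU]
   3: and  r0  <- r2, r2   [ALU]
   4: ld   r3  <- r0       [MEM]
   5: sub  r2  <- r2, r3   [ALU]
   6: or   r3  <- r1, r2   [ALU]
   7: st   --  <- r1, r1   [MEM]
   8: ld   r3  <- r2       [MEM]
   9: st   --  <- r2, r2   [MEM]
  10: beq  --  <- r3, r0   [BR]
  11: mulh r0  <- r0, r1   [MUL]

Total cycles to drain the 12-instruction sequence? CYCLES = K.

CYCLES = 9

  cy0 -> i0+i1 (st;sub) pair
  cy1 -> i2 (or) WAW r0
  cy2 -> i3 (and) RAW r0
  cy3 -> i4 (ld) RAW r3
  cy4 -> i5 (sub) RAW r2
  cy5 -> i6+i7 (or;st) pair
  cy6 -> i8 (ld) no-port MEM/MEM
  cy7 -> i9+i10 (st;beq) pair
  cy8 -> i11 (mulh) tail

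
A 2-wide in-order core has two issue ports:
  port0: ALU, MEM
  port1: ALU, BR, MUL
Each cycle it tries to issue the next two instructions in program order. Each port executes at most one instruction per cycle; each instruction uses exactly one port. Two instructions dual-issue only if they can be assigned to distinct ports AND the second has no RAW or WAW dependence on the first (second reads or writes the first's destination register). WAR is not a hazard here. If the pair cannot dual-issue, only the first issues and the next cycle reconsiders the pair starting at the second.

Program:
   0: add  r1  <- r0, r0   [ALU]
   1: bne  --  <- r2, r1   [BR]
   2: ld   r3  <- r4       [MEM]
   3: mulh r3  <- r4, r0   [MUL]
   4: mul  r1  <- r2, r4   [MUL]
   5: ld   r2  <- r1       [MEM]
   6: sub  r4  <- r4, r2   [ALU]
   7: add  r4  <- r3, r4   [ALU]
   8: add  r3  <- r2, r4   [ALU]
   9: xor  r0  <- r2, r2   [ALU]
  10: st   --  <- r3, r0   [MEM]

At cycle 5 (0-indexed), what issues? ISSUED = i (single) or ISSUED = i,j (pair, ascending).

ISSUED = 6

c0: i0 add.ALU  RAW r1
c1: i1,i2 bne.BR+ld.MEM  2-wide
c2: i3 mulh.MUL  no-port MUL/MUL
c3: i4 mul.MUL  RAW r1
c4: i5 ld.MEM  RAW r2
c5: i6 sub.ALU  RAW+WAW r4
c6: i7 add.ALU  RAW r4
c7: i8,i9 add.ALU+xor.ALU  2-wide
c8: i10 st.MEM  tail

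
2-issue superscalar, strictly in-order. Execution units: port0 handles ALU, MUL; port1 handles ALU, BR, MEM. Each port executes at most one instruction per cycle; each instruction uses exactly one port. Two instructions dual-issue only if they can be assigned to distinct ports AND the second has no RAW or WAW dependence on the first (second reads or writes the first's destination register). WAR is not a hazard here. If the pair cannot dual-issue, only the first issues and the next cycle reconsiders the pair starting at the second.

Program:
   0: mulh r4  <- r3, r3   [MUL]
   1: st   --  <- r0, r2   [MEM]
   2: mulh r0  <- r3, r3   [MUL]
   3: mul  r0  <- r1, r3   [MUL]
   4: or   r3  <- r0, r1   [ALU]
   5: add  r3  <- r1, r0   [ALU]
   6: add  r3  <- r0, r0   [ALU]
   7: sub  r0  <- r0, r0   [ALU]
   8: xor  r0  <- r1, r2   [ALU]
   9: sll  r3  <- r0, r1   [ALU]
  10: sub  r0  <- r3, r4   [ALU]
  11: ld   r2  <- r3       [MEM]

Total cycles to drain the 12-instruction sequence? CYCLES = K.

#0 head=0: mulh/st i0&i1 2-wide
#1 head=2: mulh i2 no-port MUL/MUL
#2 head=3: mul i3 RAW r0
#3 head=4: or i4 WAW r3
#4 head=5: add i5 WAW r3
#5 head=6: add/sub i6&i7 2-wide
#6 head=8: xor i8 RAW r0
#7 head=9: sll i9 RAW r3
#8 head=10: sub/ld i10&i11 2-wide

CYCLES = 9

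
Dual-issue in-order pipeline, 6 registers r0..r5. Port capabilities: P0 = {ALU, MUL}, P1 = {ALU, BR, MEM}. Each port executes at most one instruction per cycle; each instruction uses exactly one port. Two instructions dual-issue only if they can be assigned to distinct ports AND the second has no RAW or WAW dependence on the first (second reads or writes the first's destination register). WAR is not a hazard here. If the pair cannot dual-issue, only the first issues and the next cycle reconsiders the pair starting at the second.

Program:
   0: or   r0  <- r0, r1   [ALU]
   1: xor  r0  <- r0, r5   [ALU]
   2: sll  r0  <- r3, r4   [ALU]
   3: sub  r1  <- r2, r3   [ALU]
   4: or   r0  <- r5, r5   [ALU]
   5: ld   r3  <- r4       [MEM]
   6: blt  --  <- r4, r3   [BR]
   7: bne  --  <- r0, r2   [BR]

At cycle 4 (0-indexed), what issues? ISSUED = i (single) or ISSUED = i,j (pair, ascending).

0. or.ALU @i0  | RAW+WAW r0
1. xor.ALU @i1  | WAW r0
2. sll.ALU sub.ALU @i2+i3  | dual
3. or.ALU ld.MEM @i4+i5  | dual
4. blt.BR @i6  | no-port BR/BR
5. bne.BR @i7  | tail

ISSUED = 6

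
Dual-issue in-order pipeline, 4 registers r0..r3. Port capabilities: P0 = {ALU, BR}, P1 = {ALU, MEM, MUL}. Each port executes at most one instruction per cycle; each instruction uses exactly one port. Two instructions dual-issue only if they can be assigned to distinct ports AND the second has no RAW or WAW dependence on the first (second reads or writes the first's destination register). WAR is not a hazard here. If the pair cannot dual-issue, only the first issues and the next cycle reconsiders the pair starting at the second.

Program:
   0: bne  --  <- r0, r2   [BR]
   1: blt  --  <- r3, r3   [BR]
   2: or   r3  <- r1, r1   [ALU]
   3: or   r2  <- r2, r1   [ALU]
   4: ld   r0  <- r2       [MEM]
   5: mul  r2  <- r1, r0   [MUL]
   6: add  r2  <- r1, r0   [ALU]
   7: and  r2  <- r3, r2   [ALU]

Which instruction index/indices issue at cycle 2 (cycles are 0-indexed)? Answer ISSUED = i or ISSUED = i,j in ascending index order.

ISSUED = 3

[0] i0  bne  -- no-port BR/BR
[1] i1/i2  blt+or  -- pair
[2] i3  or  -- RAW r2
[3] i4  ld  -- no-port MEM/MUL
[4] i5  mul  -- WAW r2
[5] i6  add  -- RAW+WAW r2
[6] i7  and  -- tail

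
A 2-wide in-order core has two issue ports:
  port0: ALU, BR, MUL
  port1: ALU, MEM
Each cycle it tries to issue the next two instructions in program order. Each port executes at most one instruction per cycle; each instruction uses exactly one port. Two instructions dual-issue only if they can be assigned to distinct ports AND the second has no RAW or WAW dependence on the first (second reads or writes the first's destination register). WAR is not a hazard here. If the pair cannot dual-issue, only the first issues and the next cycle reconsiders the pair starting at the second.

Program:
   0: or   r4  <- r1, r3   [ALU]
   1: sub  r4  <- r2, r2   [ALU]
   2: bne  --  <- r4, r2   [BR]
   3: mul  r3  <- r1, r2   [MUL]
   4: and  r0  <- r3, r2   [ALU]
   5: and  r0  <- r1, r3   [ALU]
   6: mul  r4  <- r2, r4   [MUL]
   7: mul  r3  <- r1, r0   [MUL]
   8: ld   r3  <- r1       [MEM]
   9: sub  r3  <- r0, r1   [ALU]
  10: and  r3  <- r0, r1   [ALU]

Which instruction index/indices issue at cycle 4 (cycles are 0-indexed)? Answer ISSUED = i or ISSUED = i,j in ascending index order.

ISSUED = 4

#0 head=0: or i0 WAW r4
#1 head=1: sub i1 RAW r4
#2 head=2: bne i2 no-port BR/MUL
#3 head=3: mul i3 RAW r3
#4 head=4: and i4 WAW r0
#5 head=5: and+mul i5,i6 pair
#6 head=7: mul i7 WAW r3
#7 head=8: ld i8 WAW r3
#8 head=9: sub i9 WAW r3
#9 head=10: and i10 tail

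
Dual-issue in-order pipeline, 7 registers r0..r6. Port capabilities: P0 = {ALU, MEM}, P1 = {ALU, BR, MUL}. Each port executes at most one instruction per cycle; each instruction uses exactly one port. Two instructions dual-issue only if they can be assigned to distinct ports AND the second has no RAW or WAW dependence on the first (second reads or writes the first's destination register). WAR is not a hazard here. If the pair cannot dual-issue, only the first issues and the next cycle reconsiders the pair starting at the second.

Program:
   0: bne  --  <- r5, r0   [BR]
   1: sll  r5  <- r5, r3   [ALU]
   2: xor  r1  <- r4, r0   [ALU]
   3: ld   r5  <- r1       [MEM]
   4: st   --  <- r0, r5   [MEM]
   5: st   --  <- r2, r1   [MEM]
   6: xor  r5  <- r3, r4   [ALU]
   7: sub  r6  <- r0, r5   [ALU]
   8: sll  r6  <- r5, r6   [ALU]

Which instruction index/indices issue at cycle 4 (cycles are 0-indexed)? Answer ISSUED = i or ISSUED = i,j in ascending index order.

ISSUED = 5,6

c0: i0&i1 bne+sll  2-wide
c1: i2 xor  RAW r1
c2: i3 ld  no-port MEM/MEM
c3: i4 st  no-port MEM/MEM
c4: i5&i6 st+xor  2-wide
c5: i7 sub  RAW+WAW r6
c6: i8 sll  tail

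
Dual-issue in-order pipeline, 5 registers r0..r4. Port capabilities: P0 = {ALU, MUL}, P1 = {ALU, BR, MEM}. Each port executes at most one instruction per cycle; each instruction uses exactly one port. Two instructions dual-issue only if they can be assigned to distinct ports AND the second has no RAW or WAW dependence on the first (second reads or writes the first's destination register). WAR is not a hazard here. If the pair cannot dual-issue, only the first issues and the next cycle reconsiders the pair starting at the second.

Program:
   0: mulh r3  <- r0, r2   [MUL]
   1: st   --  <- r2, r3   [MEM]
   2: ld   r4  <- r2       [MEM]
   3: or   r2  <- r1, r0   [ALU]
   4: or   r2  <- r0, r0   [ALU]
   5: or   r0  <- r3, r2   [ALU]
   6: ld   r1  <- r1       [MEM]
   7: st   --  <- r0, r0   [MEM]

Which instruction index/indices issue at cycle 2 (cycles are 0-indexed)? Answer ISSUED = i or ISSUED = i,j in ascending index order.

ISSUED = 2,3

#0 head=0: mulh.MUL i0 RAW r3
#1 head=1: st.MEM i1 no-port MEM/MEM
#2 head=2: ld.MEM+or.ALU i2&i3 dual
#3 head=4: or.ALU i4 RAW r2
#4 head=5: or.ALU+ld.MEM i5&i6 dual
#5 head=7: st.MEM i7 tail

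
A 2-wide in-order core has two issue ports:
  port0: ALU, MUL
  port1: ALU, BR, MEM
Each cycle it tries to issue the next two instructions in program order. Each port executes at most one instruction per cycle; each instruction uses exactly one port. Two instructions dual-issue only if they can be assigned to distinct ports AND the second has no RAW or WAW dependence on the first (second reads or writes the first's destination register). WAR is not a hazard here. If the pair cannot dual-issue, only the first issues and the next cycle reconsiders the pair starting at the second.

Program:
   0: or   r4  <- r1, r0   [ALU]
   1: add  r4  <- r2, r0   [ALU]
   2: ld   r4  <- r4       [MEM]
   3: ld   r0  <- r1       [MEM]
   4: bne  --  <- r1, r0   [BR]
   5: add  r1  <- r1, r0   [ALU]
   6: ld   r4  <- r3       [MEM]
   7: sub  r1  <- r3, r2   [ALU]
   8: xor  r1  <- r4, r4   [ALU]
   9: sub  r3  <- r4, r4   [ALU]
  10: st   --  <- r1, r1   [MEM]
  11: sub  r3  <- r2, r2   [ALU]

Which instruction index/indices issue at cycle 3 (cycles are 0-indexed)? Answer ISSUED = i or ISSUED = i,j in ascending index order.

ISSUED = 3

[0] i0  or.ALU  -- WAW r4
[1] i1  add.ALU  -- RAW+WAW r4
[2] i2  ld.MEM  -- no-port MEM/MEM
[3] i3  ld.MEM  -- no-port MEM/BR
[4] i4/i5  bne.BR add.ALU  -- 2-wide
[5] i6/i7  ld.MEM sub.ALU  -- 2-wide
[6] i8/i9  xor.ALU sub.ALU  -- 2-wide
[7] i10/i11  st.MEM sub.ALU  -- 2-wide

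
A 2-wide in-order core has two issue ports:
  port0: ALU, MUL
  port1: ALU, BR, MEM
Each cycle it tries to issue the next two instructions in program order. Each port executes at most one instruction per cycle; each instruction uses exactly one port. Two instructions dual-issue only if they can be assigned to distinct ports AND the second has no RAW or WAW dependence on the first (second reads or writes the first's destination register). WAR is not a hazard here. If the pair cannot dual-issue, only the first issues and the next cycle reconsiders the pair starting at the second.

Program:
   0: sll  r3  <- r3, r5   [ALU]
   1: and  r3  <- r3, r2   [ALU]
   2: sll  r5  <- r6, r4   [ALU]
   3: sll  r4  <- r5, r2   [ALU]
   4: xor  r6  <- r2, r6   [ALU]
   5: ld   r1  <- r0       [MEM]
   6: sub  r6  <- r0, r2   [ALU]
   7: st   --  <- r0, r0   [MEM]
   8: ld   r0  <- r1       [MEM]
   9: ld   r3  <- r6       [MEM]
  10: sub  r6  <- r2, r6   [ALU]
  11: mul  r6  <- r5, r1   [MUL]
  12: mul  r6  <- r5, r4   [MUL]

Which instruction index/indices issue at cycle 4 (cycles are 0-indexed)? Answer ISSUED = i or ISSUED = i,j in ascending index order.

ISSUED = 7

[0] i0  sll  -- RAW+WAW r3
[1] i1,i2  and+sll  -- 2-wide
[2] i3,i4  sll+xor  -- 2-wide
[3] i5,i6  ld+sub  -- 2-wide
[4] i7  st  -- no-port MEM/MEM
[5] i8  ld  -- no-port MEM/MEM
[6] i9,i10  ld+sub  -- 2-wide
[7] i11  mul  -- no-port MUL/MUL
[8] i12  mul  -- tail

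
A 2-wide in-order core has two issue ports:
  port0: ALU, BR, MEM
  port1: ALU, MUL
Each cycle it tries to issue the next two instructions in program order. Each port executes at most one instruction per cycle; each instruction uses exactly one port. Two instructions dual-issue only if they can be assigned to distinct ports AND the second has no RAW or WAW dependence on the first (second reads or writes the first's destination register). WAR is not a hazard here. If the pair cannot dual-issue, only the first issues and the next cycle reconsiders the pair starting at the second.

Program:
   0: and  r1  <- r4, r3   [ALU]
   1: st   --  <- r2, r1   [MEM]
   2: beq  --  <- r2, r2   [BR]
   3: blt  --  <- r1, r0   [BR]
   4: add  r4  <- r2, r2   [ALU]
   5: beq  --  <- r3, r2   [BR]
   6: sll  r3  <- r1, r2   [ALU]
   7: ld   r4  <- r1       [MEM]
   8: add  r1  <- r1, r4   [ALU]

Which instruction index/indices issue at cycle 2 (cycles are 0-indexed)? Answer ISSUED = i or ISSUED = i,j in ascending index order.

ISSUED = 2

#0 head=0: and i0 RAW r1
#1 head=1: st i1 no-port MEM/BR
#2 head=2: beq i2 no-port BR/BR
#3 head=3: blt;add i3&i4 dual
#4 head=5: beq;sll i5&i6 dual
#5 head=7: ld i7 RAW r4
#6 head=8: add i8 tail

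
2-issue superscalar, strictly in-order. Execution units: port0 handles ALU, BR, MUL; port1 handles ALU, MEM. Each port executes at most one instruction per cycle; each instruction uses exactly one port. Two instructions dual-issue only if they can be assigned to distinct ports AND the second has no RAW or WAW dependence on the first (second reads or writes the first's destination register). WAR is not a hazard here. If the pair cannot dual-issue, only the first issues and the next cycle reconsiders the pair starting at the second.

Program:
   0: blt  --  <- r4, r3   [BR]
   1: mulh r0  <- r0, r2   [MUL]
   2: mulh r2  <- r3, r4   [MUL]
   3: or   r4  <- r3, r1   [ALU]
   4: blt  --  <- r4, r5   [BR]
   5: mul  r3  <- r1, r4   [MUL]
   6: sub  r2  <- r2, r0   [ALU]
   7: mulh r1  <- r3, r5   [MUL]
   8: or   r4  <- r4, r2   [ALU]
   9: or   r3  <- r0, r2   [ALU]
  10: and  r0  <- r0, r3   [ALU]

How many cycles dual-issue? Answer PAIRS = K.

PAIRS = 3

[0] i0  blt.BR  -- no-port BR/MUL
[1] i1  mulh.MUL  -- no-port MUL/MUL
[2] i2/i3  mulh.MUL or.ALU  -- 2-wide
[3] i4  blt.BR  -- no-port BR/MUL
[4] i5/i6  mul.MUL sub.ALU  -- 2-wide
[5] i7/i8  mulh.MUL or.ALU  -- 2-wide
[6] i9  or.ALU  -- RAW r3
[7] i10  and.ALU  -- tail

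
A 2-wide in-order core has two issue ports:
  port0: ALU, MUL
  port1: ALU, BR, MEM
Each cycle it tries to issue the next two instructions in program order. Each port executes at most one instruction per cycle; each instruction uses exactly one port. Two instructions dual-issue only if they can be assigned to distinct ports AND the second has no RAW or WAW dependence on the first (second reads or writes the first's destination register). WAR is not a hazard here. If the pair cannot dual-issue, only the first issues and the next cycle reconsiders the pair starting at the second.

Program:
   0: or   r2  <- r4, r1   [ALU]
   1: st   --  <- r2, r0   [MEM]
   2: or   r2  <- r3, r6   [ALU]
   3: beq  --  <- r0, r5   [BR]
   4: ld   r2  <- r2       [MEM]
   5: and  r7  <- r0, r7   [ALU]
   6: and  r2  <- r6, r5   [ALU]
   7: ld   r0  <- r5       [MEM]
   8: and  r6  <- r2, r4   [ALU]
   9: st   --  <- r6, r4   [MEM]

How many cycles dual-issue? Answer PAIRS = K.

#0 head=0: or.ALU i0 RAW r2
#1 head=1: st.MEM/or.ALU i1&i2 dual
#2 head=3: beq.BR i3 no-port BR/MEM
#3 head=4: ld.MEM/and.ALU i4&i5 dual
#4 head=6: and.ALU/ld.MEM i6&i7 dual
#5 head=8: and.ALU i8 RAW r6
#6 head=9: st.MEM i9 tail

PAIRS = 3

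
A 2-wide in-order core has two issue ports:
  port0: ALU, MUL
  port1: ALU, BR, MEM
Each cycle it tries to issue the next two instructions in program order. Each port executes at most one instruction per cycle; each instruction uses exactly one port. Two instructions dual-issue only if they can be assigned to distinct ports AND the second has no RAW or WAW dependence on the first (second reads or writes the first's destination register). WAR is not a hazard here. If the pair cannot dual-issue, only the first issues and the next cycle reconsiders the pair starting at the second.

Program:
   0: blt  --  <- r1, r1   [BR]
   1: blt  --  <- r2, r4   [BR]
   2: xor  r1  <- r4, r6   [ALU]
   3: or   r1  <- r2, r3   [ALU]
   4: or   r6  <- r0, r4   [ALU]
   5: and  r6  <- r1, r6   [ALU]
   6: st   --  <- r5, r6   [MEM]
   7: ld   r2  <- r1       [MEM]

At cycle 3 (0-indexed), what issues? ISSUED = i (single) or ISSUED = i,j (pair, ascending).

t=0 i0:blt.BR ; no-port BR/BR
t=1 i1+i2:blt.BR xor.ALU ; pair
t=2 i3+i4:or.ALU or.ALU ; pair
t=3 i5:and.ALU ; RAW r6
t=4 i6:st.MEM ; no-port MEM/MEM
t=5 i7:ld.MEM ; tail

ISSUED = 5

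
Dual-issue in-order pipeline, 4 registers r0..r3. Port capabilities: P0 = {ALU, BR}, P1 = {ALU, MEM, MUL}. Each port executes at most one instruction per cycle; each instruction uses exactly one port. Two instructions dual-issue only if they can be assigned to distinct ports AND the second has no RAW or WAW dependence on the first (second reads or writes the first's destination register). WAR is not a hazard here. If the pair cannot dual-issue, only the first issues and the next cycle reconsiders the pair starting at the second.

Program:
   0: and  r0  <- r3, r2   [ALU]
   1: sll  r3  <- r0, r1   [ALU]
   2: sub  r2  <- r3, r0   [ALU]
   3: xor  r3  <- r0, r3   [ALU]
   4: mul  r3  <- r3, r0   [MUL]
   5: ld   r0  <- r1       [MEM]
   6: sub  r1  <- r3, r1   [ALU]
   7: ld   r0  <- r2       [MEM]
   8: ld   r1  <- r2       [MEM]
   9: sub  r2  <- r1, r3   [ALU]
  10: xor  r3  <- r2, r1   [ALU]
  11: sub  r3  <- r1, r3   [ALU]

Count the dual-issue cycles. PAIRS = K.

t=0 i0:and ; RAW r0
t=1 i1:sll ; RAW r3
t=2 i2+i3:sub;xor ; dual
t=3 i4:mul ; no-port MUL/MEM
t=4 i5+i6:ld;sub ; dual
t=5 i7:ld ; no-port MEM/MEM
t=6 i8:ld ; RAW r1
t=7 i9:sub ; RAW r2
t=8 i10:xor ; RAW+WAW r3
t=9 i11:sub ; tail

PAIRS = 2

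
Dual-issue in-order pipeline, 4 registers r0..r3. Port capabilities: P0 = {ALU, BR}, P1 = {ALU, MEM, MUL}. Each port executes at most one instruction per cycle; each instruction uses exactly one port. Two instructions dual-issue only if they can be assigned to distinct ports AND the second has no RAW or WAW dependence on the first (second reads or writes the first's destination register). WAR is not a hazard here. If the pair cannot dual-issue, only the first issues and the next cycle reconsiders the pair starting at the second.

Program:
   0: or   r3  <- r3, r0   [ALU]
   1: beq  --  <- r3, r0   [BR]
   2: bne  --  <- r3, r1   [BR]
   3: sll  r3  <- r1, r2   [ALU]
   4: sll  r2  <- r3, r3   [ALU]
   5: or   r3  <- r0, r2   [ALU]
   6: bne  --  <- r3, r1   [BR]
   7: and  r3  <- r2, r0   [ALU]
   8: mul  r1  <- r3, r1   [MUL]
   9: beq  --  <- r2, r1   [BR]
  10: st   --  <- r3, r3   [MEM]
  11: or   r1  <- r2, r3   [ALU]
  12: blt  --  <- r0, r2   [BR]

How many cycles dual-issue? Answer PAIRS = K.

PAIRS = 4

c0: i0 or.ALU  RAW r3
c1: i1 beq.BR  no-port BR/BR
c2: i2+i3 bne.BR/sll.ALU  pair
c3: i4 sll.ALU  RAW r2
c4: i5 or.ALU  RAW r3
c5: i6+i7 bne.BR/and.ALU  pair
c6: i8 mul.MUL  RAW r1
c7: i9+i10 beq.BR/st.MEM  pair
c8: i11+i12 or.ALU/blt.BR  pair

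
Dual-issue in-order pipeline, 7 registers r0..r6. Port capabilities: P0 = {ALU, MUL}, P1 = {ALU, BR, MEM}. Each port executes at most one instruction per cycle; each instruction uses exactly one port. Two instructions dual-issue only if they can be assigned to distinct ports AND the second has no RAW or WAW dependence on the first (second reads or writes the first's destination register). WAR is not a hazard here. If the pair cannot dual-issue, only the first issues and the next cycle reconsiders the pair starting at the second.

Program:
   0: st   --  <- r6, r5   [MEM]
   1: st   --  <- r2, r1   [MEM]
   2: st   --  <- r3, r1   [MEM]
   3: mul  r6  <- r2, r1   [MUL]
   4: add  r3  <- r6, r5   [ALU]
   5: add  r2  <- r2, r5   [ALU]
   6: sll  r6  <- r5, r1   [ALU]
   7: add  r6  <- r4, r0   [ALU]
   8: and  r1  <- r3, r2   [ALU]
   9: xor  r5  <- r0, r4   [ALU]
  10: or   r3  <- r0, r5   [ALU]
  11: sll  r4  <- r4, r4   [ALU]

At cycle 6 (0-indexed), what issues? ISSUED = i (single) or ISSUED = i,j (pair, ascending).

ISSUED = 9

t=0 i0:st.MEM ; no-port MEM/MEM
t=1 i1:st.MEM ; no-port MEM/MEM
t=2 i2&i3:st.MEM;mul.MUL ; pair
t=3 i4&i5:add.ALU;add.ALU ; pair
t=4 i6:sll.ALU ; WAW r6
t=5 i7&i8:add.ALU;and.ALU ; pair
t=6 i9:xor.ALU ; RAW r5
t=7 i10&i11:or.ALU;sll.ALU ; pair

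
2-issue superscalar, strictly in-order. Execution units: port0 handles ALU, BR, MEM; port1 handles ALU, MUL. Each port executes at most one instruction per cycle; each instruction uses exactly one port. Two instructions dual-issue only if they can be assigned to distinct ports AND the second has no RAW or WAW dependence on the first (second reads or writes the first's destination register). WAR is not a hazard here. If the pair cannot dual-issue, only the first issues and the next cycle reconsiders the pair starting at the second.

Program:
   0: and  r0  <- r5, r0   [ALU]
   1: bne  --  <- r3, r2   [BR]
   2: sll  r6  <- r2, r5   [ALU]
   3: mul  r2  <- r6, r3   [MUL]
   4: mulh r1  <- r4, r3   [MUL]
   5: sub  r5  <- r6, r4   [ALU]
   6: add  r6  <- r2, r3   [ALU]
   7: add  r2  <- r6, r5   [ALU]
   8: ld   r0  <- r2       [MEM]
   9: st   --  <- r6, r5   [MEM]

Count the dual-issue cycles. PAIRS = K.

t=0 i0,i1:and.ALU/bne.BR ; 2-wide
t=1 i2:sll.ALU ; RAW r6
t=2 i3:mul.MUL ; no-port MUL/MUL
t=3 i4,i5:mulh.MUL/sub.ALU ; 2-wide
t=4 i6:add.ALU ; RAW r6
t=5 i7:add.ALU ; RAW r2
t=6 i8:ld.MEM ; no-port MEM/MEM
t=7 i9:st.MEM ; tail

PAIRS = 2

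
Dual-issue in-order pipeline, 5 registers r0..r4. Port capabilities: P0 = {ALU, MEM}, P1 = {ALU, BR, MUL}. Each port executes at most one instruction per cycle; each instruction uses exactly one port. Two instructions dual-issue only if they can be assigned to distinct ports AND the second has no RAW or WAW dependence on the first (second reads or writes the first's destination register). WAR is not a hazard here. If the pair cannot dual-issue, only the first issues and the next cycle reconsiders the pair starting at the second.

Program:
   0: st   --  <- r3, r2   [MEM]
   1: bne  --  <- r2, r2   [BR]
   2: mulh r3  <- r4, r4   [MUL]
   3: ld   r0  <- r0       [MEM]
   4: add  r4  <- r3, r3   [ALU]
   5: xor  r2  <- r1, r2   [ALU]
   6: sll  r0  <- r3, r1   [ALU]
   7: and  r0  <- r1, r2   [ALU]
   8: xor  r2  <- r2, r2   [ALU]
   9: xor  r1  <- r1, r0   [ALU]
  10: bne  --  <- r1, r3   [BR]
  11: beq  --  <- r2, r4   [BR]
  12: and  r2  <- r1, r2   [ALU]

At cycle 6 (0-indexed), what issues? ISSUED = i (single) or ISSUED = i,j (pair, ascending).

  cy0 -> i0/i1 (st/bne) dual
  cy1 -> i2/i3 (mulh/ld) dual
  cy2 -> i4/i5 (add/xor) dual
  cy3 -> i6 (sll) WAW r0
  cy4 -> i7/i8 (and/xor) dual
  cy5 -> i9 (xor) RAW r1
  cy6 -> i10 (bne) no-port BR/BR
  cy7 -> i11/i12 (beq/and) dual

ISSUED = 10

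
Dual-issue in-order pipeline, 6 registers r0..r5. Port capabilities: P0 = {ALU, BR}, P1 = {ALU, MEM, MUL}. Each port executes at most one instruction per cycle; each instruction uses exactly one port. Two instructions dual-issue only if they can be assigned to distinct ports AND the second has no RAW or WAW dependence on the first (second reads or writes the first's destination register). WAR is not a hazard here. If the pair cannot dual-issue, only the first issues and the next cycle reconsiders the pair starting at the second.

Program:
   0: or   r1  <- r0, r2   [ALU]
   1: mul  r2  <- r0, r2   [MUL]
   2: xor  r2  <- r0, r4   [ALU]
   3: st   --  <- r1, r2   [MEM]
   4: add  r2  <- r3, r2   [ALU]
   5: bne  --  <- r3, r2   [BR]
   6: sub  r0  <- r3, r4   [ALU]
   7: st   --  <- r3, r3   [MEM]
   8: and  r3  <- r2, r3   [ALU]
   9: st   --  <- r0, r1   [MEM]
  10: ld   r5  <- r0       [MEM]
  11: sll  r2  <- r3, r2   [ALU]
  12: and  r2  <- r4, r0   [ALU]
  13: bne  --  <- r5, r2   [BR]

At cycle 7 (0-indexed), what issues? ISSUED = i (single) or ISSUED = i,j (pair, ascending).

0. or.ALU+mul.MUL @i0&i1  | dual
1. xor.ALU @i2  | RAW r2
2. st.MEM+add.ALU @i3&i4  | dual
3. bne.BR+sub.ALU @i5&i6  | dual
4. st.MEM+and.ALU @i7&i8  | dual
5. st.MEM @i9  | no-port MEM/MEM
6. ld.MEM+sll.ALU @i10&i11  | dual
7. and.ALU @i12  | RAW r2
8. bne.BR @i13  | tail

ISSUED = 12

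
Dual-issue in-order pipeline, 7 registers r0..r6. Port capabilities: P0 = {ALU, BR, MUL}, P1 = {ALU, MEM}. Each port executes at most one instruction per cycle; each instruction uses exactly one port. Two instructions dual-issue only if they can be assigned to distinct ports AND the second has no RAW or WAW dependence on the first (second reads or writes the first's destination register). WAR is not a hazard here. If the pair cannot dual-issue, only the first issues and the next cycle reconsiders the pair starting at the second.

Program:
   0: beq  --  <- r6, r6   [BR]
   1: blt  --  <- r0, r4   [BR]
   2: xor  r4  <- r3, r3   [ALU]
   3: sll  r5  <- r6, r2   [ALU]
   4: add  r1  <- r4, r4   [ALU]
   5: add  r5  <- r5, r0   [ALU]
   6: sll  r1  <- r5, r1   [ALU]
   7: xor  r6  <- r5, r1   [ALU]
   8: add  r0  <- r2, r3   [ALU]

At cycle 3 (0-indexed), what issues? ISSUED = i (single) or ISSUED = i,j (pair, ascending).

#0 head=0: beq.BR i0 no-port BR/BR
#1 head=1: blt.BR+xor.ALU i1,i2 dual
#2 head=3: sll.ALU+add.ALU i3,i4 dual
#3 head=5: add.ALU i5 RAW r5
#4 head=6: sll.ALU i6 RAW r1
#5 head=7: xor.ALU+add.ALU i7,i8 dual

ISSUED = 5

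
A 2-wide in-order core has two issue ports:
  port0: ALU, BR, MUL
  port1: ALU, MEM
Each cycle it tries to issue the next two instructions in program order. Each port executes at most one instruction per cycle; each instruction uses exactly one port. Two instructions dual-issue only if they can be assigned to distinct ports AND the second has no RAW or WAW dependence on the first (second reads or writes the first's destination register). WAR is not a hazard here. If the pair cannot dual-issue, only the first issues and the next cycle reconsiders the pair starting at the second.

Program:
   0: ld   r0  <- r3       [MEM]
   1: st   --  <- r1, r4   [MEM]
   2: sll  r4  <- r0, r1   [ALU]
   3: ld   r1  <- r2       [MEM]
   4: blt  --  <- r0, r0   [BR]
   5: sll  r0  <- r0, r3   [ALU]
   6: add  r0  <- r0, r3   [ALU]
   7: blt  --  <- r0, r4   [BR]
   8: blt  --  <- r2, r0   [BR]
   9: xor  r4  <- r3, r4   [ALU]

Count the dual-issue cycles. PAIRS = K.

  cy0 -> i0 (ld.MEM) no-port MEM/MEM
  cy1 -> i1/i2 (st.MEM sll.ALU) 2-wide
  cy2 -> i3/i4 (ld.MEM blt.BR) 2-wide
  cy3 -> i5 (sll.ALU) RAW+WAW r0
  cy4 -> i6 (add.ALU) RAW r0
  cy5 -> i7 (blt.BR) no-port BR/BR
  cy6 -> i8/i9 (blt.BR xor.ALU) 2-wide

PAIRS = 3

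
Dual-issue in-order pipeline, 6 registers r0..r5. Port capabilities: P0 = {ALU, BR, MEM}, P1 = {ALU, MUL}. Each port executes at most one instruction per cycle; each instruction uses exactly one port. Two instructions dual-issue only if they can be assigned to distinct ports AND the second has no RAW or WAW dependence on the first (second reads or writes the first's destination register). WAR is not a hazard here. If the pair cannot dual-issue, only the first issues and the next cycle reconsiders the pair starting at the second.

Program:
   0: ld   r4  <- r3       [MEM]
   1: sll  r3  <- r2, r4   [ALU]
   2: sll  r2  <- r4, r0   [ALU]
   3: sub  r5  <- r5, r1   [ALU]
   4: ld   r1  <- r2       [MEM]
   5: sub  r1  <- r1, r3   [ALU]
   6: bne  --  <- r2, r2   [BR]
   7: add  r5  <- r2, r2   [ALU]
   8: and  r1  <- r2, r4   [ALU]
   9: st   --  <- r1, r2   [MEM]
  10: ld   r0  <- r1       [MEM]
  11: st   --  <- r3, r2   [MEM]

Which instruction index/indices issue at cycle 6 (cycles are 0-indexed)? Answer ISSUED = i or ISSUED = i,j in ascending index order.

ISSUED = 10

t=0 i0:ld.MEM ; RAW r4
t=1 i1&i2:sll.ALU;sll.ALU ; 2-wide
t=2 i3&i4:sub.ALU;ld.MEM ; 2-wide
t=3 i5&i6:sub.ALU;bne.BR ; 2-wide
t=4 i7&i8:add.ALU;and.ALU ; 2-wide
t=5 i9:st.MEM ; no-port MEM/MEM
t=6 i10:ld.MEM ; no-port MEM/MEM
t=7 i11:st.MEM ; tail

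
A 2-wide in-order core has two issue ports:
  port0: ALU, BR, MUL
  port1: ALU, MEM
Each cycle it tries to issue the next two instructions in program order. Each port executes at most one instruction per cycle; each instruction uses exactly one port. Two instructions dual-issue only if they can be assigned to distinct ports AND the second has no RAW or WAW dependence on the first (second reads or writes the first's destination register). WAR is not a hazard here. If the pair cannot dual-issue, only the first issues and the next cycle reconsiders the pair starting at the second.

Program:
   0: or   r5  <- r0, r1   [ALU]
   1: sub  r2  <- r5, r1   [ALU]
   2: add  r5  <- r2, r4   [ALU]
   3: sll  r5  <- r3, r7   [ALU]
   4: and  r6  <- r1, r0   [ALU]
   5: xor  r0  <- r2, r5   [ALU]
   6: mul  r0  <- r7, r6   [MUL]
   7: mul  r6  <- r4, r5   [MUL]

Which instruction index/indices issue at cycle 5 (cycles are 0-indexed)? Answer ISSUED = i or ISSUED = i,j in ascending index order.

ISSUED = 6

c0: i0 or  RAW r5
c1: i1 sub  RAW r2
c2: i2 add  WAW r5
c3: i3+i4 sll/and  pair
c4: i5 xor  WAW r0
c5: i6 mul  no-port MUL/MUL
c6: i7 mul  tail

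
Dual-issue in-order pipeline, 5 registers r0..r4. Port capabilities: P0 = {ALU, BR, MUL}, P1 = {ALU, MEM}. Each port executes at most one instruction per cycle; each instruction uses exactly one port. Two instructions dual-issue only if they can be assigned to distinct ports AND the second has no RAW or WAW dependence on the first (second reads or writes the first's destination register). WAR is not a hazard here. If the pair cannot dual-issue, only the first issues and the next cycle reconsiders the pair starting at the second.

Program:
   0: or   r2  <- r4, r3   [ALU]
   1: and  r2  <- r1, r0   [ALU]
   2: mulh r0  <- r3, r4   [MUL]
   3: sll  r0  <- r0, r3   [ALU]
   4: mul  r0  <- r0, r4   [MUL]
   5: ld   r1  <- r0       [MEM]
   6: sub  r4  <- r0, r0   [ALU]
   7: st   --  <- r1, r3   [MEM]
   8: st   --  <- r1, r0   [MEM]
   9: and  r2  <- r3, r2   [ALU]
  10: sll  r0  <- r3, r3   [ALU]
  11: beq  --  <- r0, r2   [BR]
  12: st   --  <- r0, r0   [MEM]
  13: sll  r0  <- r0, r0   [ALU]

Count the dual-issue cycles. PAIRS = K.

0. or.ALU @i0  | WAW r2
1. and.ALU+mulh.MUL @i1/i2  | dual
2. sll.ALU @i3  | RAW+WAW r0
3. mul.MUL @i4  | RAW r0
4. ld.MEM+sub.ALU @i5/i6  | dual
5. st.MEM @i7  | no-port MEM/MEM
6. st.MEM+and.ALU @i8/i9  | dual
7. sll.ALU @i10  | RAW r0
8. beq.BR+st.MEM @i11/i12  | dual
9. sll.ALU @i13  | tail

PAIRS = 4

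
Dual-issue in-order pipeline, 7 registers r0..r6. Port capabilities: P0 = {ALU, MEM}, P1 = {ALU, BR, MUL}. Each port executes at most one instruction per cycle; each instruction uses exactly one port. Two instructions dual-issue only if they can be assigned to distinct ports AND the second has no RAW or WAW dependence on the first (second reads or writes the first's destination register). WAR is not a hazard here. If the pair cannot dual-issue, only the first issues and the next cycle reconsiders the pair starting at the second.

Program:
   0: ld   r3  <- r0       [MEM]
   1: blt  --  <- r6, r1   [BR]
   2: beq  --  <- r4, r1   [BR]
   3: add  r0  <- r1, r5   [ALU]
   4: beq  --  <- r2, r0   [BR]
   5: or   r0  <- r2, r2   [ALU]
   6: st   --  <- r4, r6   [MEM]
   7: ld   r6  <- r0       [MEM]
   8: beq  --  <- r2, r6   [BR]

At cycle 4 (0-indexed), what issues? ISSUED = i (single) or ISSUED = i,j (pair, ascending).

c0: i0+i1 ld.MEM blt.BR  dual
c1: i2+i3 beq.BR add.ALU  dual
c2: i4+i5 beq.BR or.ALU  dual
c3: i6 st.MEM  no-port MEM/MEM
c4: i7 ld.MEM  RAW r6
c5: i8 beq.BR  tail

ISSUED = 7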